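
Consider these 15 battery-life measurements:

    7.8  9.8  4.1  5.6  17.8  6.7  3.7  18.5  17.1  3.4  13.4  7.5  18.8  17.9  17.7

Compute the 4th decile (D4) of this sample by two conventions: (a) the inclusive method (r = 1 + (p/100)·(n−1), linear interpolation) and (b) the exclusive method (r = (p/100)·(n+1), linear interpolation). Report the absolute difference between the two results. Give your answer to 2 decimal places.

Sorted: 3.4, 3.7, 4.1, 5.6, 6.7, 7.5, 7.8, 9.8, 13.4, 17.1, 17.7, 17.8, 17.9, 18.5, 18.8.
n = 15.
(a) r = 6.6; between ranks 6 (7.5) and 7 (7.8): 7.68.
(b) r = 6.4; between ranks 6 (7.5) and 7 (7.8): 7.62.
|7.68 − 7.62| = 0.06.

0.06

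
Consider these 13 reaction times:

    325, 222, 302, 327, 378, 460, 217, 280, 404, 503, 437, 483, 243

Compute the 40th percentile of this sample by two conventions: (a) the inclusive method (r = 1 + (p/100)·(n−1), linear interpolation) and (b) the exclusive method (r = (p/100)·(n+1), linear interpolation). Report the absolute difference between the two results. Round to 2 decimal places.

Sorted: 217, 222, 243, 280, 302, 325, 327, 378, 404, 437, 460, 483, 503.
n = 13.
(a) r = 5.8; between ranks 5 (302) and 6 (325): 320.4.
(b) r = 5.6; between ranks 5 (302) and 6 (325): 315.8.
|320.4 − 315.8| = 4.6.

4.60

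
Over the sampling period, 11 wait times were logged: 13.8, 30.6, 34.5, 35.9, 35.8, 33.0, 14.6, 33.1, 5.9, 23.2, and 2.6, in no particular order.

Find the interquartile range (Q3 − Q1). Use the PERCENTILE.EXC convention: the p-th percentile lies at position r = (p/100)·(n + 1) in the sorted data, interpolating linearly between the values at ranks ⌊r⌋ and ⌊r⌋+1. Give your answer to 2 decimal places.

20.70

Sorted: 2.6, 5.9, 13.8, 14.6, 23.2, 30.6, 33.0, 33.1, 34.5, 35.8, 35.9.
n = 11.
P25: r = 3 (integer) → 13.8.
P75: r = 9 (integer) → 34.5.
Difference: 34.5 − 13.8 = 20.7.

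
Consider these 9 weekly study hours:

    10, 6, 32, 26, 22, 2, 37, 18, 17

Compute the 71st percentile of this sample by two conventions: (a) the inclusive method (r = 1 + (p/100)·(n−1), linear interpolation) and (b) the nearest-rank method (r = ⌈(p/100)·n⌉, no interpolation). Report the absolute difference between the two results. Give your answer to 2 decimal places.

Sorted: 2, 6, 10, 17, 18, 22, 26, 32, 37.
n = 9.
(a) r = 6.68; between ranks 6 (22) and 7 (26): 24.72.
(b) the nearest-rank method: rank 7 → 26.
|24.72 − 26| = 1.28.

1.28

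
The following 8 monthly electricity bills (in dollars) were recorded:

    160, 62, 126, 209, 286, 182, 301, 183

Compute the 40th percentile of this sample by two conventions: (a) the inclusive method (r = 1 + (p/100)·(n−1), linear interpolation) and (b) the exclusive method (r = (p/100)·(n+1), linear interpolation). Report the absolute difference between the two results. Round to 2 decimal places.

Sorted: 62, 126, 160, 182, 183, 209, 286, 301.
n = 8.
(a) r = 3.8; between ranks 3 (160) and 4 (182): 177.6.
(b) r = 3.6; between ranks 3 (160) and 4 (182): 173.2.
|177.6 − 173.2| = 4.4.

4.40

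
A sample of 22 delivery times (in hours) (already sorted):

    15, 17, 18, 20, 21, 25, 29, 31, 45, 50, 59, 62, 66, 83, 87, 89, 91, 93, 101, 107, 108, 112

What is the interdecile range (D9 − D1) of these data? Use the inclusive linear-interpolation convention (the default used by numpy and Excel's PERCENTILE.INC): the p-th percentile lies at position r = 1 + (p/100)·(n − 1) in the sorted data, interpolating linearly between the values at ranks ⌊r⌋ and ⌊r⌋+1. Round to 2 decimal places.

n = 22.
P10: r = 3.1; ranks 3–4 are 18, 20; interpolating gives 18.2.
P90: r = 19.9; ranks 19–20 are 101, 107; interpolating gives 106.4.
Difference: 106.4 − 18.2 = 88.2.

88.20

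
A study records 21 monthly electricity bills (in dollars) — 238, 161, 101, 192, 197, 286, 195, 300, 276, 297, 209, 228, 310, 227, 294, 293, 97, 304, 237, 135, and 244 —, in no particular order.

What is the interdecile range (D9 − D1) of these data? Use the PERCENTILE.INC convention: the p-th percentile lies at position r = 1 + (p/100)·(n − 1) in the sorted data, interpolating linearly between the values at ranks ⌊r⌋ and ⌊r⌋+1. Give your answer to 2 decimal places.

Sorted: 97, 101, 135, 161, 192, 195, 197, 209, 227, 228, 237, 238, 244, 276, 286, 293, 294, 297, 300, 304, 310.
n = 21.
P10: r = 3 (integer) → 135.
P90: r = 19 (integer) → 300.
Difference: 300 − 135 = 165.

165.00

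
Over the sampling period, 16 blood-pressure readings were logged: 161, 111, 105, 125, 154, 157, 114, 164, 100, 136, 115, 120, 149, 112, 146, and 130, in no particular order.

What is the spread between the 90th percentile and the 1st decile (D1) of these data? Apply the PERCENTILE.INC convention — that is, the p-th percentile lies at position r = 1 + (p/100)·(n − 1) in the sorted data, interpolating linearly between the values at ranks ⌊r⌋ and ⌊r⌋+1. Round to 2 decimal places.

Sorted: 100, 105, 111, 112, 114, 115, 120, 125, 130, 136, 146, 149, 154, 157, 161, 164.
n = 16.
P10: r = 2.5; ranks 2–3 are 105, 111; interpolating gives 108.
P90: r = 14.5; ranks 14–15 are 157, 161; interpolating gives 159.
Difference: 159 − 108 = 51.

51.00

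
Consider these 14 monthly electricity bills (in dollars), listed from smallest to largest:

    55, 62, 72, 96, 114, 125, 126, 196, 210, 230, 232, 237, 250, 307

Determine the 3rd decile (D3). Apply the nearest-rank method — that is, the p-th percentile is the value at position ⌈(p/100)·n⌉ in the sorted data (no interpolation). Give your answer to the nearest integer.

n = 14.
Position = ⌈30/100 · 14⌉ = ⌈4.2⌉ = 5.
The value at rank 5 is 114.

114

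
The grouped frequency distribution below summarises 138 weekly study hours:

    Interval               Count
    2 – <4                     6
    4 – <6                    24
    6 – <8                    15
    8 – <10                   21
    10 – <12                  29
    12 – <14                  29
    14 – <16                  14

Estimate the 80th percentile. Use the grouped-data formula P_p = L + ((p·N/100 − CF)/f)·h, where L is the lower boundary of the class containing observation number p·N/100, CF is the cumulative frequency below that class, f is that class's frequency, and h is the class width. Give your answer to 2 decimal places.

N = 138; target position k = 80/100 · 138 = 110.4.
Cumulative frequencies: 6, 30, 45, 66, 95, 124, 138.
Observation 110.4 falls in the class 12 – <14.
L = 12, CF = 95, f = 29, h = 2.
P80 = 12 + ((110.4 − 95)/29)·2 = 12 + 1.06207 = 13.0621.

13.06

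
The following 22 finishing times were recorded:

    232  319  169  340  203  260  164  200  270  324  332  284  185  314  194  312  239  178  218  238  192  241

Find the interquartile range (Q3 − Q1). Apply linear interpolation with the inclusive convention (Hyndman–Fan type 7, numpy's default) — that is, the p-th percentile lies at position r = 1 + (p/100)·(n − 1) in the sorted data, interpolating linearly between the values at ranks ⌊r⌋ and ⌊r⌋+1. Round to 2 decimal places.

Sorted: 164, 169, 178, 185, 192, 194, 200, 203, 218, 232, 238, 239, 241, 260, 270, 284, 312, 314, 319, 324, 332, 340.
n = 22.
P25: r = 6.25; ranks 6–7 are 194, 200; interpolating gives 195.5.
P75: r = 16.75; ranks 16–17 are 284, 312; interpolating gives 305.
Difference: 305 − 195.5 = 109.5.

109.50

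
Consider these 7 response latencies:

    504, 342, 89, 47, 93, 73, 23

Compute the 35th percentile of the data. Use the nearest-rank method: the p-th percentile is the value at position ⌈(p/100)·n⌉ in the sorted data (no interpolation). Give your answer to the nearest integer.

Sorted: 23, 47, 73, 89, 93, 342, 504.
n = 7.
Position = ⌈35/100 · 7⌉ = ⌈2.45⌉ = 3.
The value at rank 3 is 73.

73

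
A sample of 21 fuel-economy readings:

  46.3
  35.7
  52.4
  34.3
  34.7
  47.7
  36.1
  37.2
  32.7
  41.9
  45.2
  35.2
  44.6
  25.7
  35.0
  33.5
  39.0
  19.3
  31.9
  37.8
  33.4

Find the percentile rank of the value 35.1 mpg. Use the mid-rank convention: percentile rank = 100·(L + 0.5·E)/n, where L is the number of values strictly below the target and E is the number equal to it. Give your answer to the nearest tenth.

42.9

Sorted: 19.3, 25.7, 31.9, 32.7, 33.4, 33.5, 34.3, 34.7, 35.0, 35.2, 35.7, 36.1, 37.2, 37.8, 39.0, 41.9, 44.6, 45.2, 46.3, 47.7, 52.4.
Count below 35.1: L = 9; count equal: E = 0; n = 21.
Percentile rank = 100·(9 + 0.5·0)/21 = 100·9/21 = 42.86.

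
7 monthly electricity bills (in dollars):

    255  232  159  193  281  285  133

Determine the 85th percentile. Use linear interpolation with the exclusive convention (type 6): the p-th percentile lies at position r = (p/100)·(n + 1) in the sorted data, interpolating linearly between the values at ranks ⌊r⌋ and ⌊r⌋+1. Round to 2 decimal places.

Sorted: 133, 159, 193, 232, 255, 281, 285.
n = 7.
r = (85/100)·(7 + 1) = 6.8.
Rank 6 is 281 and rank 7 is 285.
Interpolate: 281 + 0.8·(285 − 281) = 281 + 0.8·4 = 284.2.

284.20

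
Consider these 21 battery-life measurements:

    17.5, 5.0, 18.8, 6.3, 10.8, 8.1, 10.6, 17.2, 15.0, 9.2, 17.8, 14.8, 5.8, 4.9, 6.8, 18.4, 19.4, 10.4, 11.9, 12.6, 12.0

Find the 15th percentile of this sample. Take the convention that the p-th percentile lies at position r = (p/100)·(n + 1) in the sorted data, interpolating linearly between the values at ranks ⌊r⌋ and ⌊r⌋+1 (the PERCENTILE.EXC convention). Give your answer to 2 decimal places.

Sorted: 4.9, 5.0, 5.8, 6.3, 6.8, 8.1, 9.2, 10.4, 10.6, 10.8, 11.9, 12.0, 12.6, 14.8, 15.0, 17.2, 17.5, 17.8, 18.4, 18.8, 19.4.
n = 21.
r = (15/100)·(21 + 1) = 3.3.
Rank 3 is 5.8 and rank 4 is 6.3.
Interpolate: 5.8 + 0.3·(6.3 − 5.8) = 5.8 + 0.3·0.5 = 5.95.

5.95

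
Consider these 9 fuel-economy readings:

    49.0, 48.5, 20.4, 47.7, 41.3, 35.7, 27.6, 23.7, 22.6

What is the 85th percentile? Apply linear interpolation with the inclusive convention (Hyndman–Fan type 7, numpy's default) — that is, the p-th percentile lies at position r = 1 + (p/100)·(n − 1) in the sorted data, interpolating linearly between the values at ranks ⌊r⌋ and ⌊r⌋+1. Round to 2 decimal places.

Sorted: 20.4, 22.6, 23.7, 27.6, 35.7, 41.3, 47.7, 48.5, 49.0.
n = 9.
r = 1 + (85/100)·(9 − 1) = 1 + 6.8 = 7.8.
Rank 7 is 47.7 and rank 8 is 48.5.
Interpolate: 47.7 + 0.8·(48.5 − 47.7) = 47.7 + 0.8·0.8 = 48.34.

48.34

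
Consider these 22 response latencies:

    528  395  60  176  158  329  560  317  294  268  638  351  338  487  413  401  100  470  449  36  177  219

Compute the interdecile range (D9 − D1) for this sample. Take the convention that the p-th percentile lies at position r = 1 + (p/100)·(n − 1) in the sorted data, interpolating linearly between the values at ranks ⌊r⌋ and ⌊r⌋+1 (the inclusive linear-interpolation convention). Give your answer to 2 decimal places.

418.10

Sorted: 36, 60, 100, 158, 176, 177, 219, 268, 294, 317, 329, 338, 351, 395, 401, 413, 449, 470, 487, 528, 560, 638.
n = 22.
P10: r = 3.1; ranks 3–4 are 100, 158; interpolating gives 105.8.
P90: r = 19.9; ranks 19–20 are 487, 528; interpolating gives 523.9.
Difference: 523.9 − 105.8 = 418.1.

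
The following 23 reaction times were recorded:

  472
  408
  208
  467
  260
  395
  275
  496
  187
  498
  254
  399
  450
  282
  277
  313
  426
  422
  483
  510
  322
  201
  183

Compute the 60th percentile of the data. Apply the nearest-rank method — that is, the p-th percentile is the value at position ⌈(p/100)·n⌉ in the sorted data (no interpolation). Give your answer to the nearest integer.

408

Sorted: 183, 187, 201, 208, 254, 260, 275, 277, 282, 313, 322, 395, 399, 408, 422, 426, 450, 467, 472, 483, 496, 498, 510.
n = 23.
Position = ⌈60/100 · 23⌉ = ⌈13.8⌉ = 14.
The value at rank 14 is 408.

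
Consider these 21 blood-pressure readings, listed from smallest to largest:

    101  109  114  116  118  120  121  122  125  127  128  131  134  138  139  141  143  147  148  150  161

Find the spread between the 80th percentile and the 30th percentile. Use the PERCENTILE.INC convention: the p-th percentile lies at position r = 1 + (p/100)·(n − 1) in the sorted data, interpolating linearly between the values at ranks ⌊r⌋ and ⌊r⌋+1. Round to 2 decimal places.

n = 21.
P30: r = 7 (integer) → 121.
P80: r = 17 (integer) → 143.
Difference: 143 − 121 = 22.

22.00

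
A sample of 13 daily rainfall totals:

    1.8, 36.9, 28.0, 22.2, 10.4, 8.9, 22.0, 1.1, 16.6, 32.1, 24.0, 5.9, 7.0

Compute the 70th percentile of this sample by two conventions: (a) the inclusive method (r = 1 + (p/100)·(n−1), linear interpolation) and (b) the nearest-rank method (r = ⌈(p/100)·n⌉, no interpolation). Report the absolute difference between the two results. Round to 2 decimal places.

1.08

Sorted: 1.1, 1.8, 5.9, 7.0, 8.9, 10.4, 16.6, 22.0, 22.2, 24.0, 28.0, 32.1, 36.9.
n = 13.
(a) r = 9.4; between ranks 9 (22.2) and 10 (24.0): 22.92.
(b) the nearest-rank method: rank 10 → 24.
|22.92 − 24| = 1.08.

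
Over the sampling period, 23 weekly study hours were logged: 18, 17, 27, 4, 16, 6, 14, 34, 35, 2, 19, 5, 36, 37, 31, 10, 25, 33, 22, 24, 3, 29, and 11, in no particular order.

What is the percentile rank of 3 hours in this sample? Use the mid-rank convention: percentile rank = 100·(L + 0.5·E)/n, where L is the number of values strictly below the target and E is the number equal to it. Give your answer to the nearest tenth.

Sorted: 2, 3, 4, 5, 6, 10, 11, 14, 16, 17, 18, 19, 22, 24, 25, 27, 29, 31, 33, 34, 35, 36, 37.
Count below 3: L = 1; count equal: E = 1; n = 23.
Percentile rank = 100·(1 + 0.5·1)/23 = 100·1.5/23 = 6.522.

6.5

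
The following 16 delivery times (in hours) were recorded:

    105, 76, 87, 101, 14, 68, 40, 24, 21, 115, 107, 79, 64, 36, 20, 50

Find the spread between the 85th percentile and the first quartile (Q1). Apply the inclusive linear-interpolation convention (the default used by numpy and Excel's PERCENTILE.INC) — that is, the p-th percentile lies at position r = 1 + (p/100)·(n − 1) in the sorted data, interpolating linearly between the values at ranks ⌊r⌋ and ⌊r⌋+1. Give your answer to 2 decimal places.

71.00

Sorted: 14, 20, 21, 24, 36, 40, 50, 64, 68, 76, 79, 87, 101, 105, 107, 115.
n = 16.
P25: r = 4.75; ranks 4–5 are 24, 36; interpolating gives 33.
P85: r = 13.75; ranks 13–14 are 101, 105; interpolating gives 104.
Difference: 104 − 33 = 71.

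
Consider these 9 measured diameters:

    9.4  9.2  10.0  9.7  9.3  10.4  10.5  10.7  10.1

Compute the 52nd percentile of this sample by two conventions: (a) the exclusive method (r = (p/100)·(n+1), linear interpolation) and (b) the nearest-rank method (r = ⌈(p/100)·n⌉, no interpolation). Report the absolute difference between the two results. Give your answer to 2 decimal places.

0.02

Sorted: 9.2, 9.3, 9.4, 9.7, 10.0, 10.1, 10.4, 10.5, 10.7.
n = 9.
(a) r = 5.2; between ranks 5 (10.0) and 6 (10.1): 10.02.
(b) the nearest-rank method: rank 5 → 10.
|10.02 − 10| = 0.02.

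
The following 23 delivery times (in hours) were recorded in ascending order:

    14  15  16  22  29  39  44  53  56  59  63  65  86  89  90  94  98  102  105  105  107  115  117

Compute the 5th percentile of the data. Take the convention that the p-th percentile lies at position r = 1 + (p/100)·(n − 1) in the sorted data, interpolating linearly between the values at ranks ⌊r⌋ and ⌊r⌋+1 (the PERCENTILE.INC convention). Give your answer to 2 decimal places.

n = 23.
r = 1 + (5/100)·(23 − 1) = 1 + 1.1 = 2.1.
Rank 2 is 15 and rank 3 is 16.
Interpolate: 15 + 0.1·(16 − 15) = 15 + 0.1·1 = 15.1.

15.10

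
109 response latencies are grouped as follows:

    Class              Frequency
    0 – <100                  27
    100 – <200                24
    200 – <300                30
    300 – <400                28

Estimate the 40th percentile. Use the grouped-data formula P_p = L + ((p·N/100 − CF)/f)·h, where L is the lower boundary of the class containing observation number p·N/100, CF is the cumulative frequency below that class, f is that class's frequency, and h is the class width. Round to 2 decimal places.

N = 109; target position k = 40/100 · 109 = 43.6.
Cumulative frequencies: 27, 51, 81, 109.
Observation 43.6 falls in the class 100 – <200.
L = 100, CF = 27, f = 24, h = 100.
P40 = 100 + ((43.6 − 27)/24)·100 = 100 + 69.1667 = 169.167.

169.17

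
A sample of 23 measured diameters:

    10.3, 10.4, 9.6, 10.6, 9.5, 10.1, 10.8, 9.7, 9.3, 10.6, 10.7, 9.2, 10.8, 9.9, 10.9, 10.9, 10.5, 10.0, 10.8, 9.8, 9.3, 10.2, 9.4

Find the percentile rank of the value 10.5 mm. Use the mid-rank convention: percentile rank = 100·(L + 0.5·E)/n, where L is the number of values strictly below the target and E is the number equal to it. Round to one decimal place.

Sorted: 9.2, 9.3, 9.3, 9.4, 9.5, 9.6, 9.7, 9.8, 9.9, 10.0, 10.1, 10.2, 10.3, 10.4, 10.5, 10.6, 10.6, 10.7, 10.8, 10.8, 10.8, 10.9, 10.9.
Count below 10.5: L = 14; count equal: E = 1; n = 23.
Percentile rank = 100·(14 + 0.5·1)/23 = 100·14.5/23 = 63.04.

63.0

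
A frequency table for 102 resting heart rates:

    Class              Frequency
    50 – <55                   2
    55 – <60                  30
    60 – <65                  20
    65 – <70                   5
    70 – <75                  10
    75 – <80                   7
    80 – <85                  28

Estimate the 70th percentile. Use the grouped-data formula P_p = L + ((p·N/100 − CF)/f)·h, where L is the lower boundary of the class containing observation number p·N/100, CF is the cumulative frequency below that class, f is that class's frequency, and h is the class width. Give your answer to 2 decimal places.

78.14

N = 102; target position k = 70/100 · 102 = 71.4.
Cumulative frequencies: 2, 32, 52, 57, 67, 74, 102.
Observation 71.4 falls in the class 75 – <80.
L = 75, CF = 67, f = 7, h = 5.
P70 = 75 + ((71.4 − 67)/7)·5 = 75 + 3.14286 = 78.1429.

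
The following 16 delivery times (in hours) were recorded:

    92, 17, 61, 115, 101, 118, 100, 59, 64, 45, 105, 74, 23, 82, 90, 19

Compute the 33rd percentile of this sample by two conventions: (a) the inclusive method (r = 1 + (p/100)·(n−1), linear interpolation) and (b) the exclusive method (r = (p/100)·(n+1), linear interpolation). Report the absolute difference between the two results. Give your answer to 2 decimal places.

Sorted: 17, 19, 23, 45, 59, 61, 64, 74, 82, 90, 92, 100, 101, 105, 115, 118.
n = 16.
(a) r = 5.95; between ranks 5 (59) and 6 (61): 60.9.
(b) r = 5.61; between ranks 5 (59) and 6 (61): 60.22.
|60.9 − 60.22| = 0.68.

0.68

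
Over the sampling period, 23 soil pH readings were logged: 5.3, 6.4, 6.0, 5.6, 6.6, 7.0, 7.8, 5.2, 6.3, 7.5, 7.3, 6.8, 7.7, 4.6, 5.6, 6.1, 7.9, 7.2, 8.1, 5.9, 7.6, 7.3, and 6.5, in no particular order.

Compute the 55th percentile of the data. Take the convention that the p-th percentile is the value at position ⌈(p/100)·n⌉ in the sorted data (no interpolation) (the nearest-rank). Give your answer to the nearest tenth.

Sorted: 4.6, 5.2, 5.3, 5.6, 5.6, 5.9, 6.0, 6.1, 6.3, 6.4, 6.5, 6.6, 6.8, 7.0, 7.2, 7.3, 7.3, 7.5, 7.6, 7.7, 7.8, 7.9, 8.1.
n = 23.
Position = ⌈55/100 · 23⌉ = ⌈12.65⌉ = 13.
The value at rank 13 is 6.8.

6.8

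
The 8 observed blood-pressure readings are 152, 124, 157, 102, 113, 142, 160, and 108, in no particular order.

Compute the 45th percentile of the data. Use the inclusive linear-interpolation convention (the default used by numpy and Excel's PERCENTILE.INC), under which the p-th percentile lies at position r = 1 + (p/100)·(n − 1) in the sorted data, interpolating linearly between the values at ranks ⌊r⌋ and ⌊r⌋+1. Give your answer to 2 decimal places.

Sorted: 102, 108, 113, 124, 142, 152, 157, 160.
n = 8.
r = 1 + (45/100)·(8 − 1) = 1 + 3.15 = 4.15.
Rank 4 is 124 and rank 5 is 142.
Interpolate: 124 + 0.15·(142 − 124) = 124 + 0.15·18 = 126.7.

126.70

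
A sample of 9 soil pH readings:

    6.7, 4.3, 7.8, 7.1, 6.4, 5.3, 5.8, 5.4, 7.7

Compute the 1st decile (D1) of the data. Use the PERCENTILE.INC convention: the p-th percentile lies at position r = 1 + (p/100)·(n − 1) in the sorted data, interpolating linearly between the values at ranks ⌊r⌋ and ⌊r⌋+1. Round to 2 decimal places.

Sorted: 4.3, 5.3, 5.4, 5.8, 6.4, 6.7, 7.1, 7.7, 7.8.
n = 9.
r = 1 + (10/100)·(9 − 1) = 1 + 0.8 = 1.8.
Rank 1 is 4.3 and rank 2 is 5.3.
Interpolate: 4.3 + 0.8·(5.3 − 4.3) = 4.3 + 0.8·1 = 5.1.

5.10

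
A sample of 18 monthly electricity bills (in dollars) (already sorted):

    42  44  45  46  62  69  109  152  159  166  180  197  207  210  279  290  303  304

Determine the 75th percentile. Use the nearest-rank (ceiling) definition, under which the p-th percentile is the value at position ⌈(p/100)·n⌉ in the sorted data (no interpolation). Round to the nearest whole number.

210

n = 18.
Position = ⌈75/100 · 18⌉ = ⌈13.5⌉ = 14.
The value at rank 14 is 210.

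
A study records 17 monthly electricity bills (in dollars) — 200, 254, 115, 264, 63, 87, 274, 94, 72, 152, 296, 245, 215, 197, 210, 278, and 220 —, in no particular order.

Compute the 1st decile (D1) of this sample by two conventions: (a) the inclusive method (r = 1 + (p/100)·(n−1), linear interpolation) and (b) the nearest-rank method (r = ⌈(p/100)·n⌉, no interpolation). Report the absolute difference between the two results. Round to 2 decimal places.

9.00

Sorted: 63, 72, 87, 94, 115, 152, 197, 200, 210, 215, 220, 245, 254, 264, 274, 278, 296.
n = 17.
(a) r = 2.6; between ranks 2 (72) and 3 (87): 81.
(b) the nearest-rank method: rank 2 → 72.
|81 − 72| = 9.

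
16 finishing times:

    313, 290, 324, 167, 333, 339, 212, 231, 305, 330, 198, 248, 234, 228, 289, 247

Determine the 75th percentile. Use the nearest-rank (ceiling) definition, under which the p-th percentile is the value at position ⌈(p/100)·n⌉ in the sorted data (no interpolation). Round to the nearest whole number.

313

Sorted: 167, 198, 212, 228, 231, 234, 247, 248, 289, 290, 305, 313, 324, 330, 333, 339.
n = 16.
Position = ⌈75/100 · 16⌉ = ⌈12⌉ = 12.
The value at rank 12 is 313.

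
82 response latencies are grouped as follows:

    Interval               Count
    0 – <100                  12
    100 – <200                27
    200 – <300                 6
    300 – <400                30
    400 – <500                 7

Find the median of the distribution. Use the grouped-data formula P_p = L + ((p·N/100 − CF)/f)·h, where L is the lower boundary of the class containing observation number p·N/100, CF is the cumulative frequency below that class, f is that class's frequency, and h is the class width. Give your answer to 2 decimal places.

233.33

N = 82; target position k = 50/100 · 82 = 41.
Cumulative frequencies: 12, 39, 45, 75, 82.
Observation 41 falls in the class 200 – <300.
L = 200, CF = 39, f = 6, h = 100.
P50 = 200 + ((41 − 39)/6)·100 = 200 + 33.3333 = 233.333.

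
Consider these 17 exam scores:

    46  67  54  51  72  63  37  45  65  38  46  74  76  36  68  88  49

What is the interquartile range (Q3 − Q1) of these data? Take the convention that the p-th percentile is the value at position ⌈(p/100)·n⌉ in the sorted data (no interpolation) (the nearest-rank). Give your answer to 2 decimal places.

22.00

Sorted: 36, 37, 38, 45, 46, 46, 49, 51, 54, 63, 65, 67, 68, 72, 74, 76, 88.
n = 17.
P25: rank ⌈25/100·17⌉ = 5 → 46.
P75: rank ⌈75/100·17⌉ = 13 → 68.
Difference: 68 − 46 = 22.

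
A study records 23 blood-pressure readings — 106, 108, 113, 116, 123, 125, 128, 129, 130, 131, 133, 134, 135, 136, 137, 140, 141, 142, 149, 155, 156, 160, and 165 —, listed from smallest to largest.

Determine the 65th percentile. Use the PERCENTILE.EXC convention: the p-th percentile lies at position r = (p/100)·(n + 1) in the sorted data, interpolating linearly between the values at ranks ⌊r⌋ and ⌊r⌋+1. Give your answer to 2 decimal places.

138.80

n = 23.
r = (65/100)·(23 + 1) = 15.6.
Rank 15 is 137 and rank 16 is 140.
Interpolate: 137 + 0.6·(140 − 137) = 137 + 0.6·3 = 138.8.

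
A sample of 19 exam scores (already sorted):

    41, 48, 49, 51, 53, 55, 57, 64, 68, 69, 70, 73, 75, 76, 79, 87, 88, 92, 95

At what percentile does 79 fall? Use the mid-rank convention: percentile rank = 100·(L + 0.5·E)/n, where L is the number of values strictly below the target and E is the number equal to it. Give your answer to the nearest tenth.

Count below 79: L = 14; count equal: E = 1; n = 19.
Percentile rank = 100·(14 + 0.5·1)/19 = 100·14.5/19 = 76.32.

76.3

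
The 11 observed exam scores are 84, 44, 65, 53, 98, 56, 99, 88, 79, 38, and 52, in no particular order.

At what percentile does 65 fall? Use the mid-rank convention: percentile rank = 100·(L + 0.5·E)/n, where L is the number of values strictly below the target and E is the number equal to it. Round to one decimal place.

Sorted: 38, 44, 52, 53, 56, 65, 79, 84, 88, 98, 99.
Count below 65: L = 5; count equal: E = 1; n = 11.
Percentile rank = 100·(5 + 0.5·1)/11 = 100·5.5/11 = 50.

50.0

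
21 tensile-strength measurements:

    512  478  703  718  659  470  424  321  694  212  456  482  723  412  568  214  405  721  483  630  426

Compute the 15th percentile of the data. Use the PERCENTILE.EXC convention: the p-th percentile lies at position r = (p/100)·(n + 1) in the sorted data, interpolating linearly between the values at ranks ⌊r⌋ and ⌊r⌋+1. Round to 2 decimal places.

346.20

Sorted: 212, 214, 321, 405, 412, 424, 426, 456, 470, 478, 482, 483, 512, 568, 630, 659, 694, 703, 718, 721, 723.
n = 21.
r = (15/100)·(21 + 1) = 3.3.
Rank 3 is 321 and rank 4 is 405.
Interpolate: 321 + 0.3·(405 − 321) = 321 + 0.3·84 = 346.2.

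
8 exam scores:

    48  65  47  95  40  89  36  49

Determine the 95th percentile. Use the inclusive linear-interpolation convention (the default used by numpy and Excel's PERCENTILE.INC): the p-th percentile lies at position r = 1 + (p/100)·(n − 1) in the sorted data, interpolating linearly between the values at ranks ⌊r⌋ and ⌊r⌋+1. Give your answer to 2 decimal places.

Sorted: 36, 40, 47, 48, 49, 65, 89, 95.
n = 8.
r = 1 + (95/100)·(8 − 1) = 1 + 6.65 = 7.65.
Rank 7 is 89 and rank 8 is 95.
Interpolate: 89 + 0.65·(95 − 89) = 89 + 0.65·6 = 92.9.

92.90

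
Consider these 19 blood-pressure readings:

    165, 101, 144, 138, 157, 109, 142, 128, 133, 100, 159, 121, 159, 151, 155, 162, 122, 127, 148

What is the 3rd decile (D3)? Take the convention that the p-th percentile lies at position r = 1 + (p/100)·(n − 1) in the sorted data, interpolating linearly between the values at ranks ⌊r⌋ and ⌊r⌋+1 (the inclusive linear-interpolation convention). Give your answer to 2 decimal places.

Sorted: 100, 101, 109, 121, 122, 127, 128, 133, 138, 142, 144, 148, 151, 155, 157, 159, 159, 162, 165.
n = 19.
r = 1 + (30/100)·(19 − 1) = 1 + 5.4 = 6.4.
Rank 6 is 127 and rank 7 is 128.
Interpolate: 127 + 0.4·(128 − 127) = 127 + 0.4·1 = 127.4.

127.40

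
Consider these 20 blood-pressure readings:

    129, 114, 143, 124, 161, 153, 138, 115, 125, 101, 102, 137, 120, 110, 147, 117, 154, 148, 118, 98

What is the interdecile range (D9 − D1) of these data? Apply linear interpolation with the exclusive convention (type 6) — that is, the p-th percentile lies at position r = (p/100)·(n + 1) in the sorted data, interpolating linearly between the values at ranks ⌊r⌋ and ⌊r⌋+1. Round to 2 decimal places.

52.80

Sorted: 98, 101, 102, 110, 114, 115, 117, 118, 120, 124, 125, 129, 137, 138, 143, 147, 148, 153, 154, 161.
n = 20.
P10: r = 2.1; ranks 2–3 are 101, 102; interpolating gives 101.1.
P90: r = 18.9; ranks 18–19 are 153, 154; interpolating gives 153.9.
Difference: 153.9 − 101.1 = 52.8.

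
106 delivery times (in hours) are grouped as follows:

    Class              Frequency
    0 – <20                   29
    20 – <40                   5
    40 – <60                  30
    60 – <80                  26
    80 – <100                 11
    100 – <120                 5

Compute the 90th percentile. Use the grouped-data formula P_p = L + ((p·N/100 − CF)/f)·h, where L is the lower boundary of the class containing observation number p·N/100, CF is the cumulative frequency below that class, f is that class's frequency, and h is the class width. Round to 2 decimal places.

89.82

N = 106; target position k = 90/100 · 106 = 95.4.
Cumulative frequencies: 29, 34, 64, 90, 101, 106.
Observation 95.4 falls in the class 80 – <100.
L = 80, CF = 90, f = 11, h = 20.
P90 = 80 + ((95.4 − 90)/11)·20 = 80 + 9.81818 = 89.8182.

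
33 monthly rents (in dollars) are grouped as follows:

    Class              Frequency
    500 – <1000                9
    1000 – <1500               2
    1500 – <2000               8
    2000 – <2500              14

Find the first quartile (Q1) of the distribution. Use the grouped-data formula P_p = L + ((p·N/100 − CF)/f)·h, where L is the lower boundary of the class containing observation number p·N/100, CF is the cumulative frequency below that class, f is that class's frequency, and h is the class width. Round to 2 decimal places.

958.33

N = 33; target position k = 25/100 · 33 = 8.25.
Cumulative frequencies: 9, 11, 19, 33.
Observation 8.25 falls in the class 500 – <1000.
L = 500, CF = 0, f = 9, h = 500.
P25 = 500 + ((8.25 − 0)/9)·500 = 500 + 458.333 = 958.333.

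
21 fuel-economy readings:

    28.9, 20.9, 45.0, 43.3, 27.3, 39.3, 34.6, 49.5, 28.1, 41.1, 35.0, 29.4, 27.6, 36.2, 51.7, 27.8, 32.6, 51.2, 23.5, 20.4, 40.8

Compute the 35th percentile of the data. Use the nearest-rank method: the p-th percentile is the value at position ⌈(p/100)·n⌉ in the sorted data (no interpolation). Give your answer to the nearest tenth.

28.9

Sorted: 20.4, 20.9, 23.5, 27.3, 27.6, 27.8, 28.1, 28.9, 29.4, 32.6, 34.6, 35.0, 36.2, 39.3, 40.8, 41.1, 43.3, 45.0, 49.5, 51.2, 51.7.
n = 21.
Position = ⌈35/100 · 21⌉ = ⌈7.35⌉ = 8.
The value at rank 8 is 28.9.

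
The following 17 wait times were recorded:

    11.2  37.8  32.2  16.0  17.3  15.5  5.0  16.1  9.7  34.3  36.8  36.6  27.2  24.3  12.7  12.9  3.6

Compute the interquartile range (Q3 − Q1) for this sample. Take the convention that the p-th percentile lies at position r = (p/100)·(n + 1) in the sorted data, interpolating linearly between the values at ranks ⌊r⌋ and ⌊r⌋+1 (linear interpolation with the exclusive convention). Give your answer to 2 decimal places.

Sorted: 3.6, 5.0, 9.7, 11.2, 12.7, 12.9, 15.5, 16.0, 16.1, 17.3, 24.3, 27.2, 32.2, 34.3, 36.6, 36.8, 37.8.
n = 17.
P25: r = 4.5; ranks 4–5 are 11.2, 12.7; interpolating gives 11.95.
P75: r = 13.5; ranks 13–14 are 32.2, 34.3; interpolating gives 33.25.
Difference: 33.25 − 11.95 = 21.3.

21.30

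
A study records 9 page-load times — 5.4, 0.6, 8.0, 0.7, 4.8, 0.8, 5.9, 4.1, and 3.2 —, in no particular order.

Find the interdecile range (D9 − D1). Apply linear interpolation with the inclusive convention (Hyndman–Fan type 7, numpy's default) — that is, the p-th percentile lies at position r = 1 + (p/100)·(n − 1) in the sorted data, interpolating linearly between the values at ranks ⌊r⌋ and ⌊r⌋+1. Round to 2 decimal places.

Sorted: 0.6, 0.7, 0.8, 3.2, 4.1, 4.8, 5.4, 5.9, 8.0.
n = 9.
P10: r = 1.8; ranks 1–2 are 0.6, 0.7; interpolating gives 0.68.
P90: r = 8.2; ranks 8–9 are 5.9, 8.0; interpolating gives 6.32.
Difference: 6.32 − 0.68 = 5.64.

5.64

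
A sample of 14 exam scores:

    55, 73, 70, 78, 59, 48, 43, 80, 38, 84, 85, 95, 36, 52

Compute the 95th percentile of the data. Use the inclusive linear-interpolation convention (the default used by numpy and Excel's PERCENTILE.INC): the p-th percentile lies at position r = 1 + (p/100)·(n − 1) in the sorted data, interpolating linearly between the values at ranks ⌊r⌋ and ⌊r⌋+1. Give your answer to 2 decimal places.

88.50

Sorted: 36, 38, 43, 48, 52, 55, 59, 70, 73, 78, 80, 84, 85, 95.
n = 14.
r = 1 + (95/100)·(14 − 1) = 1 + 12.35 = 13.35.
Rank 13 is 85 and rank 14 is 95.
Interpolate: 85 + 0.35·(95 − 85) = 85 + 0.35·10 = 88.5.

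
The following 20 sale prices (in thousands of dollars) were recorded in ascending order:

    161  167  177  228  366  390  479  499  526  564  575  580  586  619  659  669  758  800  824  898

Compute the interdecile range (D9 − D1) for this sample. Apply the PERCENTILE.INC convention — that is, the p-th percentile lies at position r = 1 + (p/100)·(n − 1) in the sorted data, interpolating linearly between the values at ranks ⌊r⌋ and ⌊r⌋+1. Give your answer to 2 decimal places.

n = 20.
P10: r = 2.9; ranks 2–3 are 167, 177; interpolating gives 176.
P90: r = 18.1; ranks 18–19 are 800, 824; interpolating gives 802.4.
Difference: 802.4 − 176 = 626.4.

626.40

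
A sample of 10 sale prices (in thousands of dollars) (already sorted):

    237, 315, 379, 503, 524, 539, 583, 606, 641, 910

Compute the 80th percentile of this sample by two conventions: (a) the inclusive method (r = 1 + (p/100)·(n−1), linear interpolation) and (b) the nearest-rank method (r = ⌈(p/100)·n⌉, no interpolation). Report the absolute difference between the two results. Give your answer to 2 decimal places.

n = 10.
(a) r = 8.2; between ranks 8 (606) and 9 (641): 613.
(b) the nearest-rank method: rank 8 → 606.
|613 − 606| = 7.

7.00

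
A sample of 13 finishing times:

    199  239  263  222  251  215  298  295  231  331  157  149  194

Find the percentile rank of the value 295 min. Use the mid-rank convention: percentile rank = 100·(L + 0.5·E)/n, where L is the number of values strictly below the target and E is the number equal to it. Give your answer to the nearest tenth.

Sorted: 149, 157, 194, 199, 215, 222, 231, 239, 251, 263, 295, 298, 331.
Count below 295: L = 10; count equal: E = 1; n = 13.
Percentile rank = 100·(10 + 0.5·1)/13 = 100·10.5/13 = 80.77.

80.8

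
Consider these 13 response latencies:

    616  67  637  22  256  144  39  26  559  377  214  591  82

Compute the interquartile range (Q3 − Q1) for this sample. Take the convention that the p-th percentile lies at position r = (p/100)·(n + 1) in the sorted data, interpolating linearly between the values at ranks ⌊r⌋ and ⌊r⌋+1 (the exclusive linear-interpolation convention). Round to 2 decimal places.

522.00

Sorted: 22, 26, 39, 67, 82, 144, 214, 256, 377, 559, 591, 616, 637.
n = 13.
P25: r = 3.5; ranks 3–4 are 39, 67; interpolating gives 53.
P75: r = 10.5; ranks 10–11 are 559, 591; interpolating gives 575.
Difference: 575 − 53 = 522.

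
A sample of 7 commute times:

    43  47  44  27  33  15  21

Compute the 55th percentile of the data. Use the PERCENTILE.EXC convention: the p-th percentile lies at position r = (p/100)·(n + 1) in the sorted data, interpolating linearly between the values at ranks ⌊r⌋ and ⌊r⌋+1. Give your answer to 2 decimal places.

Sorted: 15, 21, 27, 33, 43, 44, 47.
n = 7.
r = (55/100)·(7 + 1) = 4.4.
Rank 4 is 33 and rank 5 is 43.
Interpolate: 33 + 0.4·(43 − 33) = 33 + 0.4·10 = 37.

37.00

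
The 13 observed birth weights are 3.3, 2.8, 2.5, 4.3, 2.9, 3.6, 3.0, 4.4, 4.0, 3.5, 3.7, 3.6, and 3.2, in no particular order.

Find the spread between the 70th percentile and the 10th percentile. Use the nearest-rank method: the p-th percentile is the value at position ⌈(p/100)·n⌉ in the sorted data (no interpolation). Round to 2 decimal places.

Sorted: 2.5, 2.8, 2.9, 3.0, 3.2, 3.3, 3.5, 3.6, 3.6, 3.7, 4.0, 4.3, 4.4.
n = 13.
P10: rank ⌈10/100·13⌉ = 2 → 2.8.
P70: rank ⌈70/100·13⌉ = 10 → 3.7.
Difference: 3.7 − 2.8 = 0.9.

0.90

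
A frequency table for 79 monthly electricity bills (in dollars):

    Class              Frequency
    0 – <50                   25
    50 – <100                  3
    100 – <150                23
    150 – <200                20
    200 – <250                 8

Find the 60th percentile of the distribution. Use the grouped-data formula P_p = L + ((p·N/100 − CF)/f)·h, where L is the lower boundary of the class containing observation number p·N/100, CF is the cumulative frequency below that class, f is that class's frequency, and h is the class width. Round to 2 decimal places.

N = 79; target position k = 60/100 · 79 = 47.4.
Cumulative frequencies: 25, 28, 51, 71, 79.
Observation 47.4 falls in the class 100 – <150.
L = 100, CF = 28, f = 23, h = 50.
P60 = 100 + ((47.4 − 28)/23)·50 = 100 + 42.1739 = 142.174.

142.17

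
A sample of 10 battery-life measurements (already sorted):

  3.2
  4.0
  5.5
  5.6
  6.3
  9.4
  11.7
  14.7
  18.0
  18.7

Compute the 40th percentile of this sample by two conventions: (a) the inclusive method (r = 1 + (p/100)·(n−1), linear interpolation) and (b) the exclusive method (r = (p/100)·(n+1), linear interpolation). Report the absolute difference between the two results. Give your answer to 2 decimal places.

n = 10.
(a) r = 4.6; between ranks 4 (5.6) and 5 (6.3): 6.02.
(b) r = 4.4; between ranks 4 (5.6) and 5 (6.3): 5.88.
|6.02 − 5.88| = 0.14.

0.14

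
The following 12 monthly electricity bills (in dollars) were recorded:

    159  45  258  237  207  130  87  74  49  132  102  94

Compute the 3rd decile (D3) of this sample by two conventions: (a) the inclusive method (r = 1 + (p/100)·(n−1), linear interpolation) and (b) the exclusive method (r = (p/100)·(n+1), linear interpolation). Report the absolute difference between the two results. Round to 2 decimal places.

3.40

Sorted: 45, 49, 74, 87, 94, 102, 130, 132, 159, 207, 237, 258.
n = 12.
(a) r = 4.3; between ranks 4 (87) and 5 (94): 89.1.
(b) r = 3.9; between ranks 3 (74) and 4 (87): 85.7.
|89.1 − 85.7| = 3.4.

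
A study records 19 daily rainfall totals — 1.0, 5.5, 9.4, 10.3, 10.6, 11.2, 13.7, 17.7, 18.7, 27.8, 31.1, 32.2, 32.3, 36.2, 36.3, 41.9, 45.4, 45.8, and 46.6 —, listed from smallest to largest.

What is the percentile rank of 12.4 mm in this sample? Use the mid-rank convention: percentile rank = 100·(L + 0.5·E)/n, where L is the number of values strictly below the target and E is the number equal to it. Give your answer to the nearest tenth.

31.6

Count below 12.4: L = 6; count equal: E = 0; n = 19.
Percentile rank = 100·(6 + 0.5·0)/19 = 100·6/19 = 31.58.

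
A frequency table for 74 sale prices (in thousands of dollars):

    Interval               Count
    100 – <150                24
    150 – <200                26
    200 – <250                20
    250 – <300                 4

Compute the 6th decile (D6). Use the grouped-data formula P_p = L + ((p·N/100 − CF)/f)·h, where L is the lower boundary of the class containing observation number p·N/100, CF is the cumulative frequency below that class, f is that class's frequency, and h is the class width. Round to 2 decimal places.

N = 74; target position k = 60/100 · 74 = 44.4.
Cumulative frequencies: 24, 50, 70, 74.
Observation 44.4 falls in the class 150 – <200.
L = 150, CF = 24, f = 26, h = 50.
P60 = 150 + ((44.4 − 24)/26)·50 = 150 + 39.2308 = 189.231.

189.23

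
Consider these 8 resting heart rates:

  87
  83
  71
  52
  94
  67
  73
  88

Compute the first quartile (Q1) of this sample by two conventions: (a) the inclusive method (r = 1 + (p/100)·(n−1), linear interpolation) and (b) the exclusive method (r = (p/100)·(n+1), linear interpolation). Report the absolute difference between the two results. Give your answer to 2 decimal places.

Sorted: 52, 67, 71, 73, 83, 87, 88, 94.
n = 8.
(a) r = 2.75; between ranks 2 (67) and 3 (71): 70.
(b) r = 2.25; between ranks 2 (67) and 3 (71): 68.
|70 − 68| = 2.

2.00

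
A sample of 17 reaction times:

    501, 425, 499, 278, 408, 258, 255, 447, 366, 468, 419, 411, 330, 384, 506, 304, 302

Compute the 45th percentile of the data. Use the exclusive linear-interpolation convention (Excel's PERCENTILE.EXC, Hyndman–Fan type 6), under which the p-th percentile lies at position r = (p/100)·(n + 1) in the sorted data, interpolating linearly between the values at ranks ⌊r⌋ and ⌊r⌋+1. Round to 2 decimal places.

Sorted: 255, 258, 278, 302, 304, 330, 366, 384, 408, 411, 419, 425, 447, 468, 499, 501, 506.
n = 17.
r = (45/100)·(17 + 1) = 8.1.
Rank 8 is 384 and rank 9 is 408.
Interpolate: 384 + 0.1·(408 − 384) = 384 + 0.1·24 = 386.4.

386.40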